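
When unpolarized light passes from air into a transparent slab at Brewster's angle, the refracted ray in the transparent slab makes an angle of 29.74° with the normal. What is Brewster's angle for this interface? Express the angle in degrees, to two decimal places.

θ_B ≈ 60.26°

Brewster's condition makes the reflected and refracted beams perpendicular: θ_B + θ_t = 90°.
θ_B = 90° − 29.74° = 60.26°.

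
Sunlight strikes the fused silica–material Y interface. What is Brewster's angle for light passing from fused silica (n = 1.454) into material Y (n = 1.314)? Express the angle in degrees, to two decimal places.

At Brewster's angle the reflected and refracted rays are perpendicular, which with Snell's law gives tan θ_B = n₂/n₁.
Here n₂/n₁ = 1.314/1.454 = 0.9037, and Brewster's law gives tan θ_B = n₂/n₁. Taking the arctangent, θ_B = 42.10°.

θ_B ≈ 42.10°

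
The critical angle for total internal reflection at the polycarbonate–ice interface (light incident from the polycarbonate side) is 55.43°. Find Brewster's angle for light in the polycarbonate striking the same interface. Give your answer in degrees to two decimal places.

n₂/n₁ = sin θ_c = sin 55.43° = 0.8234.
tan θ_B equals the same ratio, so θ_B = arctan(0.8234) = 39.47°.

θ_B ≈ 39.47°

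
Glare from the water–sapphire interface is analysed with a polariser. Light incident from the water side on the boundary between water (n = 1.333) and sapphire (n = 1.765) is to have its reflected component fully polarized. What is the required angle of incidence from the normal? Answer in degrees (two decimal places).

θ_B ≈ 52.94°

Here n₂/n₁ = 1.765/1.333 = 1.3241, and Brewster's law gives tan θ_B = n₂/n₁.
So θ_B = arctan 1.3241 = 52.94°.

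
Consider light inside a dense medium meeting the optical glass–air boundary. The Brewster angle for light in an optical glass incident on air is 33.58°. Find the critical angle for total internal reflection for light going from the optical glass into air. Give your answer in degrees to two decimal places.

tan θ_B = n₂/n₁ = tan 33.58° = 0.6639.
Total internal reflection: sin θ_c = n₂/n₁ = 0.6639.
θ_c = arcsin(0.6639) = 41.60°.

θ_c ≈ 41.60°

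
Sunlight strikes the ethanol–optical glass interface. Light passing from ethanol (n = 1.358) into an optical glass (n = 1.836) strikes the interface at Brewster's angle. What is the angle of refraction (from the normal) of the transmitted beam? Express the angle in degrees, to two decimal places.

θ_t ≈ 36.49°

First find Brewster's angle: tan θ_B = 1.836/1.358 = 1.3520, giving θ_B = 53.51°.
Since θ_B + θ_t = 90° at Brewster incidence, θ_t = 90° − 53.51° = 36.49°.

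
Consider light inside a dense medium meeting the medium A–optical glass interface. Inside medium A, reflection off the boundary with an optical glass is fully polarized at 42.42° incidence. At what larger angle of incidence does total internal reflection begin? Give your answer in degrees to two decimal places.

θ_c ≈ 66.03°

n₂/n₁ = tan 42.42° = 0.9138; the critical angle satisfies sin θ_c = n₂/n₁.
θ_c = arcsin(0.9138) = 66.03°.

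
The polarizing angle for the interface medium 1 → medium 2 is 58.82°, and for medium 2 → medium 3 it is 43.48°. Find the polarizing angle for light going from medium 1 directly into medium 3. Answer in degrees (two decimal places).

θ_B ≈ 57.46°

n₂/n₁ = tan 58.82° = 1.6525 and n₃/n₂ = tan 43.48° = 0.9483.
Multiplying, n₃/n₁ = 1.6525 × 0.9483 = 1.5671, and θ_B(1→3) = arctan 1.5671 = 57.46°.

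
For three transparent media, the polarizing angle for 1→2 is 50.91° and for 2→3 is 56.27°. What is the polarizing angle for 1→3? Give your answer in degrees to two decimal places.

tan θ_B(1→2) = n₂/n₁ = tan 50.91° = 1.2309.
tan θ_B(2→3) = n₃/n₂ = tan 56.27° = 1.4977.
Multiplying, n₃/n₁ = 1.2309 × 1.4977 = 1.8436, and θ_B(1→3) = arctan 1.8436 = 61.52°.

θ_B ≈ 61.52°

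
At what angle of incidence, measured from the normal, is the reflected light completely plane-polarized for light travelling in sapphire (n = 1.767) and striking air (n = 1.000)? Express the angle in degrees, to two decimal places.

θ_B ≈ 29.51°

tan θ_B = n₂/n₁ = 1.000/1.767 = 0.5659.
θ_B = arctan(0.5659) = 29.51°.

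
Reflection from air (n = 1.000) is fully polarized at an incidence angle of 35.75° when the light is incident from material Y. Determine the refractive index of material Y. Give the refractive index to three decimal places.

n ≈ 1.389

Brewster's law: tan θ_B = n₂/n₁ (light incident in material Y, refracted into air).
n₁ = n₂ / tan θ_B = 1.000 / tan 35.75° = 1.389.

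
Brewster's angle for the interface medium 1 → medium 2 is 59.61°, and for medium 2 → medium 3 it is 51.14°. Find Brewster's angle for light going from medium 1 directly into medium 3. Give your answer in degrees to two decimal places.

n₂/n₁ = tan 59.61° = 1.7051 and n₃/n₂ = tan 51.14° = 1.2411.
n₃/n₁ = 2.1162. Then tan θ_B(1→3) = n₃/n₁, so θ_B(1→3) = arctan(2.1162) = 64.71°.

θ_B ≈ 64.71°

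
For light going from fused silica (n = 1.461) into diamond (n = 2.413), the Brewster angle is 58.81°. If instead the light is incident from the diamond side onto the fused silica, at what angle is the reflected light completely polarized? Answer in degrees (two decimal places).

θ_B' ≈ 31.19°

The two Brewster angles are complementary: θ_B' = 90° − θ_B = 90° − 58.81° = 31.19°.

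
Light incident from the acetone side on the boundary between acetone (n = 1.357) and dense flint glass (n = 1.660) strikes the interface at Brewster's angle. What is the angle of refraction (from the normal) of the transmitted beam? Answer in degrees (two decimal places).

tan θ_B = n₂/n₁ = 1.660/1.357 = 1.2233, so θ_B = 50.74°.
Since θ_B + θ_t = 90° at Brewster incidence, θ_t = 90° − 50.74° = 39.26°.

θ_t ≈ 39.26°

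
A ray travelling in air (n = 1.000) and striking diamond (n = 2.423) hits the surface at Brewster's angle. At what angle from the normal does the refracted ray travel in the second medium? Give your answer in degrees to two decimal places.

tan θ_B = n₂/n₁ = 2.423/1.000 = 2.4230, so θ_B = 67.57°.
At Brewster's angle the reflected and refracted rays are perpendicular, so θ_t = 90° − θ_B = 90° − 67.57° = 22.43°.

θ_t ≈ 22.43°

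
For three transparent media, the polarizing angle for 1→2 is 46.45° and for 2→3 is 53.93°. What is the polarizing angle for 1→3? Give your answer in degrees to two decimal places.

Each Brewster angle gives a ratio: n₂/n₁ = tan 46.45° = 1.0519, n₃/n₂ = tan 53.93° = 1.3729.
So n₃/n₁ = (n₂/n₁)(n₃/n₂) = 1.0519 × 1.3729 = 1.4442.
θ_B(1→3) = arctan(1.4442) = 55.30°.

θ_B ≈ 55.30°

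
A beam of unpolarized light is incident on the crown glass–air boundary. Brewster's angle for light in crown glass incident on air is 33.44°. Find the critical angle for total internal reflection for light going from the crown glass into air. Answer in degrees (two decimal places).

tan θ_B = n₂/n₁ = tan 33.44° = 0.6604.
Total internal reflection: sin θ_c = n₂/n₁ = 0.6604.
θ_c = arcsin(0.6604) = 41.33°.

θ_c ≈ 41.33°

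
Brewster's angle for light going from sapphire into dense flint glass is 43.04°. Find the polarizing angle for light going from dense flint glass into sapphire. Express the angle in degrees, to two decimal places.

θ_B' ≈ 46.96°

Reversing the direction swaps n₁ and n₂, so tan θ_B' = 1/tan θ_B and θ_B' = 90° − θ_B.
Hence θ_B' = 90° − 43.04° = 46.96°.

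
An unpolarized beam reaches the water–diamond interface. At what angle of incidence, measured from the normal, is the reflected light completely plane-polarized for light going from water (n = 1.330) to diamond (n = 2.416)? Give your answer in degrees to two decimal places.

θ_B ≈ 61.17°

tan θ_B = n₂/n₁ = 2.416/1.330 = 1.8165. Taking the arctangent, θ_B = 61.17°.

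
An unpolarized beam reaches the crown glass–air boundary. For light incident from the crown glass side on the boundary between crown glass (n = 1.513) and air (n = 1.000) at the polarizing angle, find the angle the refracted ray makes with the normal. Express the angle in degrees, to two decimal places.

θ_t ≈ 56.54°

First find Brewster's angle: tan θ_B = 1.000/1.513 = 0.6609, giving θ_B = 33.46°.
The refracted ray is perpendicular to the reflected ray, so θ_t = 90° − θ_B = 56.54°.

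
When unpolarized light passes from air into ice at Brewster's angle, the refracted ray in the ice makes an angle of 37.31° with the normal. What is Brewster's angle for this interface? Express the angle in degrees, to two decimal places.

Brewster's condition makes the reflected and refracted beams perpendicular: θ_B + θ_t = 90°.
So θ_B = 90° − θ_t = 90° − 37.31° = 52.69°.

θ_B ≈ 52.69°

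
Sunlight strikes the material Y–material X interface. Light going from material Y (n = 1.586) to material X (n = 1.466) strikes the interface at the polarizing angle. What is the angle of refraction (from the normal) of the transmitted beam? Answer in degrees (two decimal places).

θ_t ≈ 47.25°

θ_B = arctan(n₂/n₁) = arctan(1.466/1.586) = 42.75°.
Since θ_B + θ_t = 90° at Brewster incidence, θ_t = 90° − 42.75° = 47.25°.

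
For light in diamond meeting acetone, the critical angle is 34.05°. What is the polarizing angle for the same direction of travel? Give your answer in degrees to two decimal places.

θ_B ≈ 29.25°

sin θ_c = n₂/n₁, so n₂/n₁ = sin 34.05° = 0.5599.
Brewster: tan θ_B = n₂/n₁ = 0.5599.
θ_B = arctan(0.5599) = 29.25°.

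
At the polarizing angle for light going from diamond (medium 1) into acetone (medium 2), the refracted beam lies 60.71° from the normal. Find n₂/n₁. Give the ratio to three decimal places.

n₂/n₁ ≈ 0.561

θ_B + θ_t = 90°, so θ_B = 90° − 60.71° = 29.29°.
Then n₂/n₁ = tan θ_B = tan 29.29° = 0.561.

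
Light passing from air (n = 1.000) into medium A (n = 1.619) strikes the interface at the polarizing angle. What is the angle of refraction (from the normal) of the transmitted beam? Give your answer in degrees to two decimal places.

tan θ_B = n₂/n₁ = 1.619/1.000 = 1.6190, so θ_B = 58.30°.
Since θ_B + θ_t = 90° at Brewster incidence, θ_t = 90° − 58.30° = 31.70°.

θ_t ≈ 31.70°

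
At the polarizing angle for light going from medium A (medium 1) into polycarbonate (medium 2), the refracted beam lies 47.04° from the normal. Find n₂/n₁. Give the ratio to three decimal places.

n₂/n₁ ≈ 0.931

At Brewster incidence θ_B = 90° − θ_t = 90° − 47.04° = 42.96°.
tan θ_B = n₂/n₁, so n₂/n₁ = tan 42.96° = 0.931.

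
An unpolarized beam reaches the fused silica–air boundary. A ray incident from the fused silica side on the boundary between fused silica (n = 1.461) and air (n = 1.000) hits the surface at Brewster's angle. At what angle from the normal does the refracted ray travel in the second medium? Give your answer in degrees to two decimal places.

tan θ_B = n₂/n₁ = 1.000/1.461 = 0.6845, so θ_B = 34.39°.
The refracted ray is perpendicular to the reflected ray, so θ_t = 90° − θ_B = 55.61°.

θ_t ≈ 55.61°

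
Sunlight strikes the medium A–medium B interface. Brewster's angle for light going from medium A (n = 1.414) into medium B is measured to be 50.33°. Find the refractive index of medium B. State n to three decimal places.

At Brewster's angle, tan θ_B = n₂/n₁ with n₁ on the incident side (medium A) and n₂ on the transmitted side (medium B).
n₂ = n₁ tan θ_B = 1.414 × tan 50.33° = 1.705.

n ≈ 1.705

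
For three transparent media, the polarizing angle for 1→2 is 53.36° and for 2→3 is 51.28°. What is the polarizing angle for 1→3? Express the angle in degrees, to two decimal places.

n₂/n₁ = tan 53.36° = 1.3445 and n₃/n₂ = tan 51.28° = 1.2473.
n₃/n₁ = 1.6771. Then tan θ_B(1→3) = n₃/n₁, so θ_B(1→3) = arctan(1.6771) = 59.19°.

θ_B ≈ 59.19°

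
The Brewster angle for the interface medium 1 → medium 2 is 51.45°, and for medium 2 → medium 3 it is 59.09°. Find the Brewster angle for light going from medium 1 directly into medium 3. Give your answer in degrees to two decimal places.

θ_B ≈ 64.49°

tan θ_B(1→2) = n₂/n₁ = tan 51.45° = 1.2549.
tan θ_B(2→3) = n₃/n₂ = tan 59.09° = 1.6702.
Multiplying, n₃/n₁ = 1.2549 × 1.6702 = 2.0960, and θ_B(1→3) = arctan 2.0960 = 64.49°.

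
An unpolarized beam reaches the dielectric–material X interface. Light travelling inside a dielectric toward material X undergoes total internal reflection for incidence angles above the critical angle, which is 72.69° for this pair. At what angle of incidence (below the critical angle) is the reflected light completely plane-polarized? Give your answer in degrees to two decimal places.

θ_B ≈ 43.67°

At the critical angle sin θ_c = n₂/n₁, giving n₂/n₁ = sin 72.69° = 0.9547.
Then tan θ_B = n₂/n₁ = 0.9547, so θ_B = arctan 0.9547 = 43.67°.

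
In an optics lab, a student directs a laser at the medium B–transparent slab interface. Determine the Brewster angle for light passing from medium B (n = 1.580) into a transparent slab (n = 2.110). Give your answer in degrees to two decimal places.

tan θ_B = n₂/n₁ = 2.110/1.580 = 1.3354.
So θ_B = arctan 1.3354 = 53.17°.

θ_B ≈ 53.17°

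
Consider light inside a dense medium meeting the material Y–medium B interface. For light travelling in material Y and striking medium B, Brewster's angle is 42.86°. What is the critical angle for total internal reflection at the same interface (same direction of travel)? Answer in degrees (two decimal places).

tan θ_B = n₂/n₁ = tan 42.86° = 0.9280.
Total internal reflection: sin θ_c = n₂/n₁ = 0.9280.
θ_c = arcsin(0.9280) = 68.12°.

θ_c ≈ 68.12°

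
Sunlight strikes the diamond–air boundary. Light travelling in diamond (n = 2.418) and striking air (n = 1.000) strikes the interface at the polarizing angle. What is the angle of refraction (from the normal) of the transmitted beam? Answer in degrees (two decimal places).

θ_t ≈ 67.53°

θ_B = arctan(n₂/n₁) = arctan(1.000/2.418) = 22.47°.
The refracted ray is perpendicular to the reflected ray, so θ_t = 90° − θ_B = 67.53°.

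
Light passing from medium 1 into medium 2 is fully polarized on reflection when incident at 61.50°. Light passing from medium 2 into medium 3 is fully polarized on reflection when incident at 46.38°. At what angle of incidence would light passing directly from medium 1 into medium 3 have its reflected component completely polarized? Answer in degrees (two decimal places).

tan θ_B(1→2) = n₂/n₁ = tan 61.50° = 1.8418.
tan θ_B(2→3) = n₃/n₂ = tan 46.38° = 1.0494.
Multiplying, n₃/n₁ = 1.8418 × 1.0494 = 1.9327, and θ_B(1→3) = arctan 1.9327 = 62.64°.

θ_B ≈ 62.64°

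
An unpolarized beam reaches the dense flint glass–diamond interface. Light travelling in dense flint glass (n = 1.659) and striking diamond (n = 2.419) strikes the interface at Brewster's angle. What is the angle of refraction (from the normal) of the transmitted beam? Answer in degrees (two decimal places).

θ_t ≈ 34.44°

θ_B = arctan(n₂/n₁) = arctan(2.419/1.659) = 55.56°.
Since θ_B + θ_t = 90° at Brewster incidence, θ_t = 90° − 55.56° = 34.44°.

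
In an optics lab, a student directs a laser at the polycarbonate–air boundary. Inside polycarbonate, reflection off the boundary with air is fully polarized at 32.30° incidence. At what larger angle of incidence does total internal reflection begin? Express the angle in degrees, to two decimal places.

θ_c ≈ 39.21°

tan θ_B = n₂/n₁ = tan 32.30° = 0.6322.
Total internal reflection: sin θ_c = n₂/n₁ = 0.6322.
θ_c = arcsin(0.6322) = 39.21°.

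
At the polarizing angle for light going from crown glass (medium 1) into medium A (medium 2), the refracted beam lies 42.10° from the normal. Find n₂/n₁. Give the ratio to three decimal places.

At Brewster incidence θ_B = 90° − θ_t = 90° − 42.10° = 47.90°.
tan θ_B = n₂/n₁, so n₂/n₁ = tan 47.90° = 1.107.

n₂/n₁ ≈ 1.107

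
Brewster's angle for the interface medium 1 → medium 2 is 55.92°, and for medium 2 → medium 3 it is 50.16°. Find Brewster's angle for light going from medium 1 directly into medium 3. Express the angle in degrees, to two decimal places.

n₂/n₁ = tan 55.92° = 1.4781 and n₃/n₂ = tan 50.16° = 1.1985.
n₃/n₁ = 1.7716. Then tan θ_B(1→3) = n₃/n₁, so θ_B(1→3) = arctan(1.7716) = 60.56°.

θ_B ≈ 60.56°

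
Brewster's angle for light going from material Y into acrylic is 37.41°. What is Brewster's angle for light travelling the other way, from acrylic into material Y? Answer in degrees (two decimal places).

The two Brewster angles are complementary: θ_B' = 90° − θ_B = 90° − 37.41° = 52.59°.

θ_B' ≈ 52.59°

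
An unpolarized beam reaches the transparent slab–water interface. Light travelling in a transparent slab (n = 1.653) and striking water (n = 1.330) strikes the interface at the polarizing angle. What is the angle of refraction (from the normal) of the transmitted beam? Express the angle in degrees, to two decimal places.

θ_t ≈ 51.18°

tan θ_B = n₂/n₁ = 1.330/1.653 = 0.8046, so θ_B = 38.82°.
The refracted ray is perpendicular to the reflected ray, so θ_t = 90° − θ_B = 51.18°.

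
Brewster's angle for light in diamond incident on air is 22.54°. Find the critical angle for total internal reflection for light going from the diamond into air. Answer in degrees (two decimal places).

tan θ_B = n₂/n₁ = tan 22.54° = 0.4150.
Total internal reflection: sin θ_c = n₂/n₁ = 0.4150.
θ_c = arcsin(0.4150) = 24.52°.

θ_c ≈ 24.52°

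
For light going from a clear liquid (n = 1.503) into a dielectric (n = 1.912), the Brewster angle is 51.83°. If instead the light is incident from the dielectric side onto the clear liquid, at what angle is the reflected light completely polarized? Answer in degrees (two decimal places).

θ_B' ≈ 38.17°

The two Brewster angles are complementary: θ_B' = 90° − θ_B = 90° − 51.83° = 38.17°.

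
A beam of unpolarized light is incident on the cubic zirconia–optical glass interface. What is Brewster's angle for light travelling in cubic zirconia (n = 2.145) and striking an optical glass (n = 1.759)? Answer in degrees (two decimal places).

θ_B ≈ 39.35°

At Brewster's angle the reflected and refracted rays are perpendicular, which with Snell's law gives tan θ_B = n₂/n₁.
Here n₂/n₁ = 1.759/2.145 = 0.8200, and Brewster's law gives tan θ_B = n₂/n₁.
θ_B = arctan(0.8200) = 39.35°.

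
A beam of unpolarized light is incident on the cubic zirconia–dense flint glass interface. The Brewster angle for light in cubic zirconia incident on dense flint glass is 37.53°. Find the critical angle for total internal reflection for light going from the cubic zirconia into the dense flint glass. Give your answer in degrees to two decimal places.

θ_c ≈ 50.19°

From Brewster, n₂/n₁ = tan θ_B = tan 37.53° = 0.7682.
Then sin θ_c = n₂/n₁ = 0.7682, so θ_c = arcsin 0.7682 = 50.19°.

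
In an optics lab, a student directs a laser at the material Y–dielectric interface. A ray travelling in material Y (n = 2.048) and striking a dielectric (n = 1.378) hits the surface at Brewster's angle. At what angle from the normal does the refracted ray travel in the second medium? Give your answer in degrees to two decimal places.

tan θ_B = n₂/n₁ = 1.378/2.048 = 0.6729, so θ_B = 33.93°.
The refracted ray is perpendicular to the reflected ray, so θ_t = 90° − θ_B = 56.07°.

θ_t ≈ 56.07°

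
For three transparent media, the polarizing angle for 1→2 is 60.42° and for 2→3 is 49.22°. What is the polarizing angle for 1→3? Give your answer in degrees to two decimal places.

n₂/n₁ = tan 60.42° = 1.7617 and n₃/n₂ = tan 49.22° = 1.1593.
n₃/n₁ = 2.0424. Then tan θ_B(1→3) = n₃/n₁, so θ_B(1→3) = arctan(2.0424) = 63.91°.

θ_B ≈ 63.91°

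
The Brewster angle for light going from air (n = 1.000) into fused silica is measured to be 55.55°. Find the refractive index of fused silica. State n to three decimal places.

n ≈ 1.458

Full polarization of the reflected beam means tan θ_B = n₂/n₁, where n₁ is the incident medium (air).
n₂ = n₁ tan θ_B = 1.000 × tan 55.55° = 1.458.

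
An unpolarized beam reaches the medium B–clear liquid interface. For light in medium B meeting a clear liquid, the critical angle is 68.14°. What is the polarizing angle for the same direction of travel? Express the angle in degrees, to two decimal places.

At the critical angle sin θ_c = n₂/n₁, giving n₂/n₁ = sin 68.14° = 0.9281.
Then tan θ_B = n₂/n₁ = 0.9281, so θ_B = arctan 0.9281 = 42.86°.

θ_B ≈ 42.86°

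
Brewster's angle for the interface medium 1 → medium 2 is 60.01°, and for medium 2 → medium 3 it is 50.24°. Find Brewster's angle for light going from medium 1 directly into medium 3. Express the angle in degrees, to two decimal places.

θ_B ≈ 64.35°

n₂/n₁ = tan 60.01° = 1.7327 and n₃/n₂ = tan 50.24° = 1.2019.
So n₃/n₁ = (n₂/n₁)(n₃/n₂) = 1.7327 × 1.2019 = 2.0827.
θ_B(1→3) = arctan(2.0827) = 64.35°.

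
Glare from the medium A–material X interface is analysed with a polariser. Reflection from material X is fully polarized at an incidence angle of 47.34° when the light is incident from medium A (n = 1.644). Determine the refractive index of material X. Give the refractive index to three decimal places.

Brewster's law: tan θ_B = n₂/n₁ (light incident in medium A, refracted into material X).
n₂ = n₁ tan θ_B = 1.644 × tan 47.34° = 1.784.

n ≈ 1.784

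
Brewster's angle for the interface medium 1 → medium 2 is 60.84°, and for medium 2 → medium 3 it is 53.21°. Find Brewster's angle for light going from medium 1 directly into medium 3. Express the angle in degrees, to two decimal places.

Each Brewster angle gives a ratio: n₂/n₁ = tan 60.84° = 1.7922, n₃/n₂ = tan 53.21° = 1.3372.
Multiplying, n₃/n₁ = 1.7922 × 1.3372 = 2.3966, and θ_B(1→3) = arctan 2.3966 = 67.35°.

θ_B ≈ 67.35°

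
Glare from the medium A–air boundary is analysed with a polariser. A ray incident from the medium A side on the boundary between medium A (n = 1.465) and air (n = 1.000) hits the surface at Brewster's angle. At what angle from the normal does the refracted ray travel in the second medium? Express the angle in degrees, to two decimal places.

θ_B = arctan(n₂/n₁) = arctan(1.000/1.465) = 34.32°.
Since θ_B + θ_t = 90° at Brewster incidence, θ_t = 90° − 34.32° = 55.68°.

θ_t ≈ 55.68°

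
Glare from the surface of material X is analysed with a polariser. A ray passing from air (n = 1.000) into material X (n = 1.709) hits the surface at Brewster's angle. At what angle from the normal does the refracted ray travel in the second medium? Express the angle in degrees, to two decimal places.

First find Brewster's angle: tan θ_B = 1.709/1.000 = 1.7090, giving θ_B = 59.67°.
At Brewster's angle the reflected and refracted rays are perpendicular, so θ_t = 90° − θ_B = 90° − 59.67° = 30.33°.

θ_t ≈ 30.33°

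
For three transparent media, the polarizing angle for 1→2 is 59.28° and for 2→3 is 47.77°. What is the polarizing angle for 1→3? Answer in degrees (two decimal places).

n₂/n₁ = tan 59.28° = 1.6829 and n₃/n₂ = tan 47.77° = 1.1017.
n₃/n₁ = 1.8540. Then tan θ_B(1→3) = n₃/n₁, so θ_B(1→3) = arctan(1.8540) = 61.66°.

θ_B ≈ 61.66°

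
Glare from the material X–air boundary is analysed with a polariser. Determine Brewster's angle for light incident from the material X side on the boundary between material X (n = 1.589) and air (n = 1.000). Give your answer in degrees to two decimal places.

At Brewster's angle the reflected and refracted rays are perpendicular, which with Snell's law gives tan θ_B = n₂/n₁.
Here n₂/n₁ = 1.000/1.589 = 0.6293, and Brewster's law gives tan θ_B = n₂/n₁.
θ_B = arctan(0.6293) = 32.18°.

θ_B ≈ 32.18°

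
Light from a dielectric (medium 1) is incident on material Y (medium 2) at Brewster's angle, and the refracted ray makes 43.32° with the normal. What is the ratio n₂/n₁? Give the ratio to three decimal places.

n₂/n₁ ≈ 1.060

θ_B + θ_t = 90°, so θ_B = 90° − 43.32° = 46.68°.
tan θ_B = n₂/n₁, so n₂/n₁ = tan 46.68° = 1.060.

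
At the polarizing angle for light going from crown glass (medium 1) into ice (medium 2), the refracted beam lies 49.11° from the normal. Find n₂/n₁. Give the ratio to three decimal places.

At Brewster incidence θ_B = 90° − θ_t = 90° − 49.11° = 40.89°.
tan θ_B = n₂/n₁, so n₂/n₁ = tan 40.89° = 0.866.

n₂/n₁ ≈ 0.866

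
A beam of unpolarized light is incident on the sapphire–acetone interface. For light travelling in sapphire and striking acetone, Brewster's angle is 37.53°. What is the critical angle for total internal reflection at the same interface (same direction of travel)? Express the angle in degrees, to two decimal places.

n₂/n₁ = tan 37.53° = 0.7682; the critical angle satisfies sin θ_c = n₂/n₁.
θ_c = arcsin(0.7682) = 50.19°.

θ_c ≈ 50.19°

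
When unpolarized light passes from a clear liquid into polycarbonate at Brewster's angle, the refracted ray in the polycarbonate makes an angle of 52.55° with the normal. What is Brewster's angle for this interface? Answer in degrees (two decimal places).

At Brewster's angle the reflected and refracted rays are perpendicular, so θ_B + θ_t = 90°.
θ_B = 90° − 52.55° = 37.45°.

θ_B ≈ 37.45°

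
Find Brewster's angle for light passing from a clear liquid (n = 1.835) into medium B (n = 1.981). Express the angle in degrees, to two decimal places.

At Brewster's angle the reflected and refracted rays are perpendicular, which with Snell's law gives tan θ_B = n₂/n₁.
Here n₂/n₁ = 1.981/1.835 = 1.0796, and Brewster's law gives tan θ_B = n₂/n₁.
So θ_B = arctan 1.0796 = 47.19°.

θ_B ≈ 47.19°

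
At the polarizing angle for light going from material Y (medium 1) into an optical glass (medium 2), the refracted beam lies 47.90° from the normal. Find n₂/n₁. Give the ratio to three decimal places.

θ_B + θ_t = 90°, so θ_B = 90° − 47.90° = 42.10°.
tan θ_B = n₂/n₁, so n₂/n₁ = tan 42.10° = 0.904.

n₂/n₁ ≈ 0.904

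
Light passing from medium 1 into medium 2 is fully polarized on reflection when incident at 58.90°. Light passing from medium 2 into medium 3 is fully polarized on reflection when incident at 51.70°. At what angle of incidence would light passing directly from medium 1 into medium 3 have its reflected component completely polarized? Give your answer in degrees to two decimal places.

θ_B ≈ 64.53°

Each Brewster angle gives a ratio: n₂/n₁ = tan 58.90° = 1.6577, n₃/n₂ = tan 51.70° = 1.2662.
So n₃/n₁ = (n₂/n₁)(n₃/n₂) = 1.6577 × 1.2662 = 2.0990.
θ_B(1→3) = arctan(2.0990) = 64.53°.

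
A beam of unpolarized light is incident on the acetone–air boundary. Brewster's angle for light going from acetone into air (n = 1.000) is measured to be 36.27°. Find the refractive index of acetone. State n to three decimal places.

n ≈ 1.363

Brewster's law: tan θ_B = n₂/n₁ (light incident in acetone, refracted into air).
n₁ = n₂ / tan θ_B = 1.000 / tan 36.27° = 1.363.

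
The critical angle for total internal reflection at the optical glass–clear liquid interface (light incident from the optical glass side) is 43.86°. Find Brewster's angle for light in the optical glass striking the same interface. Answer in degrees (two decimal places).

θ_B ≈ 34.72°

n₂/n₁ = sin θ_c = sin 43.86° = 0.6929.
tan θ_B equals the same ratio, so θ_B = arctan(0.6929) = 34.72°.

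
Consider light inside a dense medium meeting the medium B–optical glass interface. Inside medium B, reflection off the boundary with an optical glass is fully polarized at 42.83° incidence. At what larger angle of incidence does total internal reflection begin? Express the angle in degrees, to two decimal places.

n₂/n₁ = tan 42.83° = 0.9270; the critical angle satisfies sin θ_c = n₂/n₁.
θ_c = arcsin(0.9270) = 67.97°.

θ_c ≈ 67.97°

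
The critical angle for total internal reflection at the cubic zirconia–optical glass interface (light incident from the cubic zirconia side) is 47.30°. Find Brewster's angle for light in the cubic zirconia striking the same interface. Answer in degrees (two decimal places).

θ_B ≈ 36.31°

n₂/n₁ = sin θ_c = sin 47.30° = 0.7349.
tan θ_B equals the same ratio, so θ_B = arctan(0.7349) = 36.31°.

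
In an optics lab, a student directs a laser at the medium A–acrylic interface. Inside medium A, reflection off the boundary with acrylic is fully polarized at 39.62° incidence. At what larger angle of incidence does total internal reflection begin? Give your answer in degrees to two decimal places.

θ_c ≈ 55.88°

tan θ_B = n₂/n₁ = tan 39.62° = 0.8279.
Total internal reflection: sin θ_c = n₂/n₁ = 0.8279.
θ_c = arcsin(0.8279) = 55.88°.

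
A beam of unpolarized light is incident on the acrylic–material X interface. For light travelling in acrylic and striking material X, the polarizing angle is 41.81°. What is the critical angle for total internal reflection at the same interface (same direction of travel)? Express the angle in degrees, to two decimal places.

tan θ_B = n₂/n₁ = tan 41.81° = 0.8944.
Total internal reflection: sin θ_c = n₂/n₁ = 0.8944.
θ_c = arcsin(0.8944) = 63.43°.

θ_c ≈ 63.43°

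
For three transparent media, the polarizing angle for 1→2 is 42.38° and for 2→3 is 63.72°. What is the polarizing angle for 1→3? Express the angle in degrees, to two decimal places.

θ_B ≈ 61.58°

Each Brewster angle gives a ratio: n₂/n₁ = tan 42.38° = 0.9125, n₃/n₂ = tan 63.72° = 2.0251.
n₃/n₁ = 1.8479. Then tan θ_B(1→3) = n₃/n₁, so θ_B(1→3) = arctan(1.8479) = 61.58°.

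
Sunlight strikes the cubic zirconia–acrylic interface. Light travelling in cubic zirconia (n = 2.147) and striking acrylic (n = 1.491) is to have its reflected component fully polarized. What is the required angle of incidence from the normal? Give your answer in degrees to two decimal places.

θ_B ≈ 34.78°

Here n₂/n₁ = 1.491/2.147 = 0.6945, and Brewster's law gives tan θ_B = n₂/n₁. Taking the arctangent, θ_B = 34.78°.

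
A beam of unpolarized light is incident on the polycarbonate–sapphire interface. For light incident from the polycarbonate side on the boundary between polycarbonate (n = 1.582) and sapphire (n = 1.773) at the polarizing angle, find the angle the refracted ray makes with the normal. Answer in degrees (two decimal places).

First find Brewster's angle: tan θ_B = 1.773/1.582 = 1.1207, giving θ_B = 48.26°.
At Brewster's angle the reflected and refracted rays are perpendicular, so θ_t = 90° − θ_B = 90° − 48.26° = 41.74°.

θ_t ≈ 41.74°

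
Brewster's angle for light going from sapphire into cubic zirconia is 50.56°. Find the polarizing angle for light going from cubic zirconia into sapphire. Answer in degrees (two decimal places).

θ_B' ≈ 39.44°

Reversing the direction swaps n₁ and n₂, so tan θ_B' = 1/tan θ_B and θ_B' = 90° − θ_B.
Hence θ_B' = 90° − 50.56° = 39.44°.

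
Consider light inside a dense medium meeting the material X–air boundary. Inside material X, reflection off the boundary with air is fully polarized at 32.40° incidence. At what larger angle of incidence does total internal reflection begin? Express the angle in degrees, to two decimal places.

tan θ_B = n₂/n₁ = tan 32.40° = 0.6346.
Total internal reflection: sin θ_c = n₂/n₁ = 0.6346.
θ_c = arcsin(0.6346) = 39.39°.

θ_c ≈ 39.39°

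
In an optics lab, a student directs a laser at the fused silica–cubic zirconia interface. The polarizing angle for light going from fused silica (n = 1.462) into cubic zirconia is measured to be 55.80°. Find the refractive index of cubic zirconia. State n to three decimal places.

Full polarization of the reflected beam means tan θ_B = n₂/n₁, where n₁ is the incident medium (fused silica).
n₂ = n₁ tan θ_B = 1.462 × tan 55.80° = 2.151.

n ≈ 2.151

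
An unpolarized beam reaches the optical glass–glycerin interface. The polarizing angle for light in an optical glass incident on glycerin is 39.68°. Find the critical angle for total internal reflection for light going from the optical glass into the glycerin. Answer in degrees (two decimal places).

n₂/n₁ = tan 39.68° = 0.8296; the critical angle satisfies sin θ_c = n₂/n₁.
θ_c = arcsin(0.8296) = 56.06°.

θ_c ≈ 56.06°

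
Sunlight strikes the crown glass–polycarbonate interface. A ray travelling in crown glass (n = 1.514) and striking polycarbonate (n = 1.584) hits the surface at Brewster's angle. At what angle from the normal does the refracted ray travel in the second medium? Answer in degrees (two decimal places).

θ_t ≈ 43.71°

First find Brewster's angle: tan θ_B = 1.584/1.514 = 1.0462, giving θ_B = 46.29°.
At Brewster's angle the reflected and refracted rays are perpendicular, so θ_t = 90° − θ_B = 90° − 46.29° = 43.71°.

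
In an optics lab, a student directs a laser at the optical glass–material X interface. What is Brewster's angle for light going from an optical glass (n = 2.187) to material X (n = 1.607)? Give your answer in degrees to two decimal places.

tan θ_B = n₂/n₁ = 1.607/2.187 = 0.7348. Taking the arctangent, θ_B = 36.31°.

θ_B ≈ 36.31°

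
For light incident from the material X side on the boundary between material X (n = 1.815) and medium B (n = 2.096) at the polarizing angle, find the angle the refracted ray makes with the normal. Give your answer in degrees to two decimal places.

θ_B = arctan(n₂/n₁) = arctan(2.096/1.815) = 49.11°.
The refracted ray is perpendicular to the reflected ray, so θ_t = 90° − θ_B = 40.89°.

θ_t ≈ 40.89°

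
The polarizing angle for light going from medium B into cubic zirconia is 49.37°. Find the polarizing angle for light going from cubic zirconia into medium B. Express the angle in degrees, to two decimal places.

θ_B' ≈ 40.63°

tan θ_B' = n₁/n₂ = 1/tan θ_B, so θ_B' = 90° − θ_B.
θ_B' = 90° − 49.37° = 40.63°.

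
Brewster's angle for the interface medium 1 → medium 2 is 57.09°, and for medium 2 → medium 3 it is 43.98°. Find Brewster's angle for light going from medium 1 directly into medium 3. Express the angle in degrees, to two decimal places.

n₂/n₁ = tan 57.09° = 1.5452 and n₃/n₂ = tan 43.98° = 0.9650.
Multiplying, n₃/n₁ = 1.5452 × 0.9650 = 1.4911, and θ_B(1→3) = arctan 1.4911 = 56.15°.

θ_B ≈ 56.15°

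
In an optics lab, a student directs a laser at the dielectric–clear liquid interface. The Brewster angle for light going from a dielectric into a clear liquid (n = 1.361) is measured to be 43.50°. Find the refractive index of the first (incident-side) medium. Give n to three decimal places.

n ≈ 1.434

Brewster's law: tan θ_B = n₂/n₁ (light incident in a dielectric, refracted into a clear liquid).
n₁ = n₂ / tan θ_B = 1.361 / tan 43.50° = 1.434.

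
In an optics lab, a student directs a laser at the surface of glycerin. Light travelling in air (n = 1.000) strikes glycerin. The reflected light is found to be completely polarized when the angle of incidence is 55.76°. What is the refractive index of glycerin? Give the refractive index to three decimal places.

At the Brewster angle, tan θ_B = n₂/n₁ with n₁ on the incident side (air) and n₂ on the transmitted side (glycerin).
n₂ = n₁ tan θ_B = 1.000 × tan 55.76° = 1.469.

n ≈ 1.469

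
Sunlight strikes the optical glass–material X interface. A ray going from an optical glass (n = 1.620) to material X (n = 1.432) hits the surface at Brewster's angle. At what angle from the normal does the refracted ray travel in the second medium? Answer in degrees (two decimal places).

tan θ_B = n₂/n₁ = 1.432/1.620 = 0.8840, so θ_B = 41.48°.
At Brewster's angle the reflected and refracted rays are perpendicular, so θ_t = 90° − θ_B = 90° − 41.48° = 48.52°.

θ_t ≈ 48.52°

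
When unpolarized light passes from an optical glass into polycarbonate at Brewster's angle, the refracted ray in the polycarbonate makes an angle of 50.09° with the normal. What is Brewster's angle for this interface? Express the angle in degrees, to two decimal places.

At Brewster's angle the reflected and refracted rays are perpendicular, so θ_B + θ_t = 90°.
So θ_B = 90° − θ_t = 90° − 50.09° = 39.91°.

θ_B ≈ 39.91°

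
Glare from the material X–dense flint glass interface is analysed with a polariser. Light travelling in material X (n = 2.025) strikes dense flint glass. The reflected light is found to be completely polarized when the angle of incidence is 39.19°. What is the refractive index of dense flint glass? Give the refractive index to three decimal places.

Brewster's law: tan θ_B = n₂/n₁ (light incident in material X, refracted into dense flint glass).
n₂ = n₁ tan θ_B = 2.025 × tan 39.19° = 1.651.

n ≈ 1.651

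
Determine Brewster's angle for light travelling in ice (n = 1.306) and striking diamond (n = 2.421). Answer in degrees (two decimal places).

tan θ_B = n₂/n₁ = 2.421/1.306 = 1.8538. Taking the arctangent, θ_B = 61.66°.

θ_B ≈ 61.66°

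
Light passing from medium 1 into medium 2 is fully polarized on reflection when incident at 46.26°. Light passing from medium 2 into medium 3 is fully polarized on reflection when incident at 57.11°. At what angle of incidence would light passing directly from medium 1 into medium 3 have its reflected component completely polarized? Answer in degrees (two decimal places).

tan θ_B(1→2) = n₂/n₁ = tan 46.26° = 1.0450.
tan θ_B(2→3) = n₃/n₂ = tan 57.11° = 1.5464.
n₃/n₁ = 1.6159. Then tan θ_B(1→3) = n₃/n₁, so θ_B(1→3) = arctan(1.6159) = 58.25°.

θ_B ≈ 58.25°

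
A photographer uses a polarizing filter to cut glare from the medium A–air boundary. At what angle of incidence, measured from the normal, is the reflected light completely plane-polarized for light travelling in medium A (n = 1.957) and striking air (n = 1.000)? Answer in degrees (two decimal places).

θ_B ≈ 27.07°

The reflected p-component vanishes when tan θ_B = n₂/n₁.
tan θ_B = n₂/n₁ = 1.000/1.957 = 0.5110.
So θ_B = arctan 0.5110 = 27.07°.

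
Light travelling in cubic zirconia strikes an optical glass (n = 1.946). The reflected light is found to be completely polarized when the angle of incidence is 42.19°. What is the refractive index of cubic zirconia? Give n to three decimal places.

n ≈ 2.147

Full polarization of the reflected beam means tan θ_B = n₂/n₁, where n₁ is the incident medium (cubic zirconia).
n₁ = n₂ / tan θ_B = 1.946 / tan 42.19° = 2.147.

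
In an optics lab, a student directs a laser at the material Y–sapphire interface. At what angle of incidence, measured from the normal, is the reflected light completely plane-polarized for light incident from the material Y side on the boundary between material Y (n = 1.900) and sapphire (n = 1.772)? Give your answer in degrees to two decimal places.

Here n₂/n₁ = 1.772/1.900 = 0.9326, and Brewster's law gives tan θ_B = n₂/n₁.
θ_B = arctan(0.9326) = 43.00°.

θ_B ≈ 43.00°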